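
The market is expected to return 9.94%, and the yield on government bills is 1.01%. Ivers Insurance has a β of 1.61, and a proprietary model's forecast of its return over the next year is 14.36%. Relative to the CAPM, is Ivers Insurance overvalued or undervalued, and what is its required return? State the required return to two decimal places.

Overvalued; required return 15.39%

MRP = 9.94% − 1.01% = 8.93%
Required return = R_f + β·MRP = 1.01% + 1.61 × 8.93% = 15.39%
Forecast 14.36% < required 15.39% → the stock plots below the SML → overvalued.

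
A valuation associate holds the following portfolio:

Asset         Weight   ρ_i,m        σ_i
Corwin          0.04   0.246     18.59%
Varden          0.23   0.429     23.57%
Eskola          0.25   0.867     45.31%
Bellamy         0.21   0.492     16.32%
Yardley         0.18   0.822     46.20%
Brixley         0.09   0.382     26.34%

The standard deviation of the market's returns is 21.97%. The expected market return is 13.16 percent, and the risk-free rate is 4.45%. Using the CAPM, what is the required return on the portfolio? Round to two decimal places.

13.08%

β_Corwin = 0.246 × 18.59% / 21.97% = 0.2082
β_Varden = 0.429 × 23.57% / 21.97% = 0.4602
β_Eskola = 0.867 × 45.31% / 21.97% = 1.7881
β_Bellamy = 0.492 × 16.32% / 21.97% = 0.3655
β_Yardley = 0.822 × 46.20% / 21.97% = 1.7286
β_Brixley = 0.382 × 26.34% / 21.97% = 0.4580
β_P = Σ w_i β_i = 0.04×0.2082 + 0.23×0.4602 + 0.25×1.7881 + 0.21×0.3655 + 0.18×1.7286 + 0.09×0.4580 = 0.9903
MRP = 13.16% − 4.45% = 8.71%
E(R_P) = R_f + β_P × MRP = 4.45% + 0.9903 × 8.71% = 13.08%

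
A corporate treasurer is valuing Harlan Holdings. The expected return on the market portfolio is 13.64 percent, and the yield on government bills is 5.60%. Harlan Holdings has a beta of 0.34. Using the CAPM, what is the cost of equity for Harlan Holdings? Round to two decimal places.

Market risk premium = E(R_m) − R_f = 13.64% − 5.60% = 8.04%
E(R) = R_f + β × MRP = 5.60% + 0.34 × 8.04% = 8.33%

8.33%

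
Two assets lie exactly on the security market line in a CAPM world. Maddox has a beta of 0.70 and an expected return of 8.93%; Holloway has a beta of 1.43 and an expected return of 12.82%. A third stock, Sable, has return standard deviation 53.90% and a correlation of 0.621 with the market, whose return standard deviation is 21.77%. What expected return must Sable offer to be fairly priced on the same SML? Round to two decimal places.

13.39%

MRP = (12.82% − 8.93%) / (1.43 − 0.70) = 5.3288%
R_f = 8.93% − 0.70 × 5.3288% = 5.1998%
β_Sable = ρ·σ_i/σ_m = 0.621 × 53.90 / 21.77 = 1.5375
E(R_Sable) = R_f + β × MRP = 5.1998% + 1.5375 × 5.3288% = 13.39%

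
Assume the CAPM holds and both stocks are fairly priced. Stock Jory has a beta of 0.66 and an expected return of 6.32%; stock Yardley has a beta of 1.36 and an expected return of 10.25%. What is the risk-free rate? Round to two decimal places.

2.61%

Both satisfy E(R) = R_f + β·MRP, so the slope of the SML is
MRP = (10.25% − 6.32%) / (1.36 − 0.66) = 3.93% / 0.70 = 5.6143%
R_f = E(R_Jory) − β_Jory·MRP = 6.32% − 0.66 × 5.6143% = 2.6146%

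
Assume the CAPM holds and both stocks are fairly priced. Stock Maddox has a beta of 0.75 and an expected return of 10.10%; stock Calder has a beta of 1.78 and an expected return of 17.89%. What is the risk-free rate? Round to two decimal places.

4.43%

Both satisfy E(R) = R_f + β·MRP, so the slope of the SML is
MRP = (17.89% − 10.10%) / (1.78 − 0.75) = 7.79% / 1.03 = 7.5631%
R_f = E(R_Maddox) − β_Maddox·MRP = 10.10% − 0.75 × 7.5631% = 4.4277%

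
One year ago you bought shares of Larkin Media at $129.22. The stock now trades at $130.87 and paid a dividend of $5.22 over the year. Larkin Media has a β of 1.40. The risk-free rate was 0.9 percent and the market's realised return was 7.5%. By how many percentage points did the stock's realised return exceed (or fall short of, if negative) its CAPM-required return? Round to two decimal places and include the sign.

Realised HPR = (P1 + D1 − P0) / P0 = (130.87 + 5.22 − 129.22) / 129.22 = 6.87 / 129.22 = 5.3165%
MRP = 7.5% − 0.9% = 6.60%
CAPM required = R_f + β·MRP = 0.9% + 1.40 × 6.6% = 10.1400%
α = realised − required = 5.3165% − 10.1400% = -4.82%

-4.82%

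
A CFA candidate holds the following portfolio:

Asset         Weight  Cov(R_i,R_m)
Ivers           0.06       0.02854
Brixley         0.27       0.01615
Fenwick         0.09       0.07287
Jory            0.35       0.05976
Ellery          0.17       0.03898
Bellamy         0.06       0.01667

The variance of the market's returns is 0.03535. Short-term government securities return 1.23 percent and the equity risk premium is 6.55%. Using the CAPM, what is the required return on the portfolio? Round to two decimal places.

β_Ivers = 0.02854 / 0.03535 = 0.8074
β_Brixley = 0.01615 / 0.03535 = 0.4569
β_Fenwick = 0.07287 / 0.03535 = 2.0614
β_Jory = 0.05976 / 0.03535 = 1.6905
β_Ellery = 0.03898 / 0.03535 = 1.1027
β_Bellamy = 0.01667 / 0.03535 = 0.4716
β_P = Σ w_i β_i = 0.06×0.8074 + 0.27×0.4569 + 0.09×2.0614 + 0.35×1.6905 + 0.17×1.1027 + 0.06×0.4716 = 1.1648
E(R_P) = R_f + β_P × MRP = 1.23% + 1.1648 × 6.55% = 8.86%

8.86%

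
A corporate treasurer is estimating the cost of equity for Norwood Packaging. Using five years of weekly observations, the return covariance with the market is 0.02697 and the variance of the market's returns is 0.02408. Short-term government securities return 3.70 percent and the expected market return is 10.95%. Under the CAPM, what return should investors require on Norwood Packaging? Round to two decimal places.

11.82%

β = Cov(R_i, R_m) / Var(R_m) = 0.02697 / 0.02408 = 1.1200
MRP = 10.95% − 3.70% = 7.25%
E(R) = R_f + β × MRP = 3.70% + 1.1200 × 7.25% = 11.82%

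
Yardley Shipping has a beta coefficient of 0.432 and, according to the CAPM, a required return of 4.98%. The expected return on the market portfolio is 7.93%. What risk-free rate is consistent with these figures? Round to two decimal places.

2.74%

E(R) = R_f + β(E(R_m) − R_f) = R_f(1 − β) + β·E(R_m)
4.98% = R_f × (1 − 0.432) + 0.432 × 7.93%
4.98% = R_f × 0.568 + 3.42576%
R_f = (4.98% − 3.42576%) / 0.568 = 2.74%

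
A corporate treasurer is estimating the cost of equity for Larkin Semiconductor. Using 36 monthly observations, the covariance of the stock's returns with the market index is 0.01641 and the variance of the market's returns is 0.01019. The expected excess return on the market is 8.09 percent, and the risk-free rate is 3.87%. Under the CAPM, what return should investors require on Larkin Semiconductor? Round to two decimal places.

β = Cov(R_i, R_m) / Var(R_m) = 0.01641 / 0.01019 = 1.6104
E(R) = R_f + β × MRP = 3.87% + 1.6104 × 8.09% = 16.90%

16.90%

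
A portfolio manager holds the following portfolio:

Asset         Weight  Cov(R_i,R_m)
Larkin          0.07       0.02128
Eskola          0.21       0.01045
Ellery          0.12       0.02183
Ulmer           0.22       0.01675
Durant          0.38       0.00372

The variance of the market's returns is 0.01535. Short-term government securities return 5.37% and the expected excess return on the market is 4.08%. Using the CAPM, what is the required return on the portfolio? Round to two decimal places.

8.40%

β_Larkin = 0.02128 / 0.01535 = 1.3863
β_Eskola = 0.01045 / 0.01535 = 0.6808
β_Ellery = 0.02183 / 0.01535 = 1.4221
β_Ulmer = 0.01675 / 0.01535 = 1.0912
β_Durant = 0.00372 / 0.01535 = 0.2423
β_P = Σ w_i β_i = 0.07×1.3863 + 0.21×0.6808 + 0.12×1.4221 + 0.22×1.0912 + 0.38×0.2423 = 0.7428
E(R_P) = R_f + β_P × MRP = 5.37% + 0.7428 × 4.08% = 8.40%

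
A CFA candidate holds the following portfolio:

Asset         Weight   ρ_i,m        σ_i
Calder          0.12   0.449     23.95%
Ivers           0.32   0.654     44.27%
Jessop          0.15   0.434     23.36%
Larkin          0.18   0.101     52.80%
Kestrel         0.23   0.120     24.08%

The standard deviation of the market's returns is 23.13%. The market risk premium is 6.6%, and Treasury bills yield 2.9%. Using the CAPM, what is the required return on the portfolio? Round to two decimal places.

β_Calder = 0.449 × 23.95% / 23.13% = 0.4649
β_Ivers = 0.654 × 44.27% / 23.13% = 1.2517
β_Jessop = 0.434 × 23.36% / 23.13% = 0.4383
β_Larkin = 0.101 × 52.80% / 23.13% = 0.2306
β_Kestrel = 0.120 × 24.08% / 23.13% = 0.1249
β_P = Σ w_i β_i = 0.12×0.4649 + 0.32×1.2517 + 0.15×0.4383 + 0.18×0.2306 + 0.23×0.1249 = 0.5923
E(R_P) = R_f + β_P × MRP = 2.9% + 0.5923 × 6.6% = 6.81%

6.81%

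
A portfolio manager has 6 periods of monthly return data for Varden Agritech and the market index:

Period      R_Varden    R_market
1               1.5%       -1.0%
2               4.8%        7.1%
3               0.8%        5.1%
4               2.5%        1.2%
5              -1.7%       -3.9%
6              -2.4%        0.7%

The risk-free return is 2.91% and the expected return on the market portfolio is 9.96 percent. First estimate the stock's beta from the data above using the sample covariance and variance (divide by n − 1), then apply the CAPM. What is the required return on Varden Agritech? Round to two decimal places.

Mean R_i = (1.5 + 4.8 + 0.8 + 2.5 − 1.7 − 2.4) / 6 = 0.9167%
Mean R_m = (-1.0 + 7.1 + 5.1 + 1.2 − 3.9 + 0.7) / 6 = 1.5333%
Σ(R_i − R̄_i)(R_m − R̄_m) = 36.1767  ⇒  Cov = 36.1767 / 5 = 7.2353
Σ(R_m − R̄_m)² = 80.4533  ⇒  Var(R_m) = 80.4533 / 5 = 16.0907
β = Cov / Var(R_m) = 7.2353 / 16.0907 = 0.4497
MRP = 9.96% − 2.91% = 7.05%
E(R) = R_f + β × MRP = 2.91% + 0.4497 × 7.05% = 6.08%

6.08%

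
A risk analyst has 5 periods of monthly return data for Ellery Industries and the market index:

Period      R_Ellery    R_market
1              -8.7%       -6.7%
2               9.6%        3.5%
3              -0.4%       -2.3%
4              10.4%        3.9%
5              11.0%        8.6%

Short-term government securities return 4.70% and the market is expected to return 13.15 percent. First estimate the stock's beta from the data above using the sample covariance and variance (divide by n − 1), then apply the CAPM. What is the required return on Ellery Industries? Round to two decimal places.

16.46%

Mean R_i = (-8.7 + 9.6 − 0.4 + 10.4 + 11.0) / 5 = 4.3800%
Mean R_m = (-6.7 + 3.5 − 2.3 + 3.9 + 8.6) / 5 = 1.4000%
Σ(R_i − R̄_i)(R_m − R̄_m) = 197.3100  ⇒  Cov = 197.3100 / 4 = 49.3275
Σ(R_m − R̄_m)² = 141.8000  ⇒  Var(R_m) = 141.8000 / 4 = 35.4500
β = Cov / Var(R_m) = 49.3275 / 35.4500 = 1.3915
MRP = 13.15% − 4.70% = 8.45%
E(R) = R_f + β × MRP = 4.70% + 1.3915 × 8.45% = 16.46%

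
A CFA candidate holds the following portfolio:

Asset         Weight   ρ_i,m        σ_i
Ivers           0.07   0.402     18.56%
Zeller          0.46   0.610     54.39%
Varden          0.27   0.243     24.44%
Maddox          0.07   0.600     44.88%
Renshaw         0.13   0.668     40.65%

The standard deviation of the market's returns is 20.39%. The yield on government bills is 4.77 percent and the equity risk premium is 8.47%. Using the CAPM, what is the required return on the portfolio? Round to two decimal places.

14.24%

β_Ivers = 0.402 × 18.56% / 20.39% = 0.3659
β_Zeller = 0.610 × 54.39% / 20.39% = 1.6272
β_Varden = 0.243 × 24.44% / 20.39% = 0.2913
β_Maddox = 0.600 × 44.88% / 20.39% = 1.3206
β_Renshaw = 0.668 × 40.65% / 20.39% = 1.3317
β_P = Σ w_i β_i = 0.07×0.3659 + 0.46×1.6272 + 0.27×0.2913 + 0.07×1.3206 + 0.13×1.3317 = 1.1183
E(R_P) = R_f + β_P × MRP = 4.77% + 1.1183 × 8.47% = 14.24%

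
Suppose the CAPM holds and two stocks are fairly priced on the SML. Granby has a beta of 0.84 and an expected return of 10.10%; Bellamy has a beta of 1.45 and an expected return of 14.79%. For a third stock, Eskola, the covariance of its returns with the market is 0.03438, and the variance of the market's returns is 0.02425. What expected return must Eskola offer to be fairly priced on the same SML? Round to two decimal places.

14.54%

MRP = (14.79% − 10.10%) / (1.45 − 0.84) = 7.6885%
R_f = 10.10% − 0.84 × 7.6885% = 3.6417%
β_Eskola = Cov / Var(R_m) = 0.03438 / 0.02425 = 1.4177
E(R_Eskola) = R_f + β × MRP = 3.6417% + 1.4177 × 7.6885% = 14.54%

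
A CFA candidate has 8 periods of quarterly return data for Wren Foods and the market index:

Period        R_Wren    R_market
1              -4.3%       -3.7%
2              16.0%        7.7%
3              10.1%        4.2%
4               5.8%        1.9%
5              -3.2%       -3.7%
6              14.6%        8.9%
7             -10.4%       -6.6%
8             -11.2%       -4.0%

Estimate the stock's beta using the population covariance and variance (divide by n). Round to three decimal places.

1.794

Mean R_i = (-4.3 + 16.0 + 10.1 + 5.8 − 3.2 + 14.6 − 10.4 − 11.2) / 8 = 2.1750%
Mean R_m = (-3.7 + 7.7 + 4.2 + 1.9 − 3.7 + 8.9 − 6.6 − 4.0) / 8 = 0.5875%
Σ(R_i − R̄_i)(R_m − R̄_m) = 437.5475  ⇒  Cov = 437.5475 / 8 = 54.6934
Σ(R_m − R̄_m)² = 243.9288  ⇒  Var(R_m) = 243.9288 / 8 = 30.4911
β = Cov / Var(R_m) = 54.6934 / 30.4911 = 1.7937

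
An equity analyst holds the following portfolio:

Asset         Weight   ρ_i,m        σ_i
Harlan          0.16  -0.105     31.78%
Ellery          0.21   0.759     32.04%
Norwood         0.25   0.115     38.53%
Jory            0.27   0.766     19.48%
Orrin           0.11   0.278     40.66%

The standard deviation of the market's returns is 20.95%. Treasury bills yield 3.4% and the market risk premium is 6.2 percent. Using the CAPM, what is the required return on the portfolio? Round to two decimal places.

6.64%

β_Harlan = -0.105 × 31.78% / 20.95% = -0.1593
β_Ellery = 0.759 × 32.04% / 20.95% = 1.1608
β_Norwood = 0.115 × 38.53% / 20.95% = 0.2115
β_Jory = 0.766 × 19.48% / 20.95% = 0.7123
β_Orrin = 0.278 × 40.66% / 20.95% = 0.5395
β_P = Σ w_i β_i = 0.16×-0.1593 + 0.21×1.1608 + 0.25×0.2115 + 0.27×0.7123 + 0.11×0.5395 = 0.5228
E(R_P) = R_f + β_P × MRP = 3.4% + 0.5228 × 6.2% = 6.64%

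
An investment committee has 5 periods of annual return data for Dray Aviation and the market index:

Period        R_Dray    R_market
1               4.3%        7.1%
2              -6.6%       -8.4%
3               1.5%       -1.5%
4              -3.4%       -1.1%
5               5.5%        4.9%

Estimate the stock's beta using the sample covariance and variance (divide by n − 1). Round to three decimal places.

Mean R_i = (4.3 − 6.6 + 1.5 − 3.4 + 5.5) / 5 = 0.2600%
Mean R_m = (7.1 − 8.4 − 1.5 − 1.1 + 4.9) / 5 = 0.2000%
Σ(R_i − R̄_i)(R_m − R̄_m) = 114.1500  ⇒  Cov = 114.1500 / 4 = 28.5375
Σ(R_m − R̄_m)² = 148.2400  ⇒  Var(R_m) = 148.2400 / 4 = 37.0600
β = Cov / Var(R_m) = 28.5375 / 37.0600 = 0.7700

0.770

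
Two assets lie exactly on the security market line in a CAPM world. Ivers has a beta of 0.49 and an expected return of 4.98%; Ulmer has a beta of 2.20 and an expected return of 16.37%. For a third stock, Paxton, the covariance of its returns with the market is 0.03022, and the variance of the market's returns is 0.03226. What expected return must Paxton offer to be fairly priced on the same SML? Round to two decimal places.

MRP = (16.37% − 4.98%) / (2.20 − 0.49) = 6.6608%
R_f = 4.98% − 0.49 × 6.6608% = 1.7162%
β_Paxton = Cov / Var(R_m) = 0.03022 / 0.03226 = 0.9368
E(R_Paxton) = R_f + β × MRP = 1.7162% + 0.9368 × 6.6608% = 7.96%

7.96%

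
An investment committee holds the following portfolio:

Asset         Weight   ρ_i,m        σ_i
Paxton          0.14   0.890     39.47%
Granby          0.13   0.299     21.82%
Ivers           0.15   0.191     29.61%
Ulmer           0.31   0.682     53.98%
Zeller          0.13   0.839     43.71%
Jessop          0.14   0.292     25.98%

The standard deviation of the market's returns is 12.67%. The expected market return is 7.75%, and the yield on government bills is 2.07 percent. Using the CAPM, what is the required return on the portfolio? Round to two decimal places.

12.76%

β_Paxton = 0.890 × 39.47% / 12.67% = 2.7726
β_Granby = 0.299 × 21.82% / 12.67% = 0.5149
β_Ivers = 0.191 × 29.61% / 12.67% = 0.4464
β_Ulmer = 0.682 × 53.98% / 12.67% = 2.9056
β_Zeller = 0.839 × 43.71% / 12.67% = 2.8945
β_Jessop = 0.292 × 25.98% / 12.67% = 0.5987
β_P = Σ w_i β_i = 0.14×2.7726 + 0.13×0.5149 + 0.15×0.4464 + 0.31×2.9056 + 0.13×2.8945 + 0.14×0.5987 = 1.8829
MRP = 7.75% − 2.07% = 5.68%
E(R_P) = R_f + β_P × MRP = 2.07% + 1.8829 × 5.68% = 12.76%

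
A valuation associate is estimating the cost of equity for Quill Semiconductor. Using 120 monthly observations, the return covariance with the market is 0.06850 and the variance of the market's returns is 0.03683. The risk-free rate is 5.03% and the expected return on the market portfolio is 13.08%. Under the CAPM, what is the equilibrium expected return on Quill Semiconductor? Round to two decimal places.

20.00%

β = Cov(R_i, R_m) / Var(R_m) = 0.06850 / 0.03683 = 1.8599
MRP = 13.08% − 5.03% = 8.05%
E(R) = R_f + β × MRP = 5.03% + 1.8599 × 8.05% = 20.00%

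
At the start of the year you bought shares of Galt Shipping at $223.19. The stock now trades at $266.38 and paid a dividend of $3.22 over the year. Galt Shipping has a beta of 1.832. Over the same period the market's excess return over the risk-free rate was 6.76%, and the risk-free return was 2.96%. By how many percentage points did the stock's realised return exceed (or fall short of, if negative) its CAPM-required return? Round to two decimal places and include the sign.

Realised HPR = (P1 + D1 − P0) / P0 = (266.38 + 3.22 − 223.19) / 223.19 = 46.41 / 223.19 = 20.7939%
CAPM required = R_f + β·MRP = 2.96% + 1.832 × 6.76% = 15.34432%
α = realised − required = 20.7939% − 15.34432% = +5.45%

+5.45%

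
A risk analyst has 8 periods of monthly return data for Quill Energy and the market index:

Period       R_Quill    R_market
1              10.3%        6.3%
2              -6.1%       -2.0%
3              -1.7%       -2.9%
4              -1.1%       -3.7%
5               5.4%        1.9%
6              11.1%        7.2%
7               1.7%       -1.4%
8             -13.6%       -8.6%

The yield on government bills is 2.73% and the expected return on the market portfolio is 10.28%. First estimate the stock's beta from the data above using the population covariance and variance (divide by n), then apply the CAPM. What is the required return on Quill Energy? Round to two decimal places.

14.03%

Mean R_i = (10.3 − 6.1 − 1.7 − 1.1 + 5.4 + 11.1 + 1.7 − 13.6) / 8 = 0.7500%
Mean R_m = (6.3 − 2.0 − 2.9 − 3.7 + 1.9 + 7.2 − 1.4 − 8.6) / 8 = -0.4000%
Σ(R_i − R̄_i)(R_m − R̄_m) = 293.2500  ⇒  Cov = 293.2500 / 8 = 36.6563
Σ(R_m − R̄_m)² = 195.8800  ⇒  Var(R_m) = 195.8800 / 8 = 24.4850
β = Cov / Var(R_m) = 36.6563 / 24.4850 = 1.4971
MRP = 10.28% − 2.73% = 7.55%
E(R) = R_f + β × MRP = 2.73% + 1.4971 × 7.55% = 14.03%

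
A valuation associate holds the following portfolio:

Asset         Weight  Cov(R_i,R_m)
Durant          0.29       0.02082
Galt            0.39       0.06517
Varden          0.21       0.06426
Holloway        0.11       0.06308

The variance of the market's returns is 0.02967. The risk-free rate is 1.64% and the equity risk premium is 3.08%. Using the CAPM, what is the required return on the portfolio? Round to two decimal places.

β_Durant = 0.02082 / 0.02967 = 0.7017
β_Galt = 0.06517 / 0.02967 = 2.1965
β_Varden = 0.06426 / 0.02967 = 2.1658
β_Holloway = 0.06308 / 0.02967 = 2.1261
β_P = Σ w_i β_i = 0.29×0.7017 + 0.39×2.1965 + 0.21×2.1658 + 0.11×2.1261 = 1.7488
E(R_P) = R_f + β_P × MRP = 1.64% + 1.7488 × 3.08% = 7.03%

7.03%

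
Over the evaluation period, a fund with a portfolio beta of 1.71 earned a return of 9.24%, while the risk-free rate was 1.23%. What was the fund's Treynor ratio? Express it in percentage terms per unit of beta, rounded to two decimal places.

Treynor = (R_P − R_f) / β_P = (9.24% − 1.23%) / 1.7100 = 8.01% / 1.7100 = 4.68%

4.68%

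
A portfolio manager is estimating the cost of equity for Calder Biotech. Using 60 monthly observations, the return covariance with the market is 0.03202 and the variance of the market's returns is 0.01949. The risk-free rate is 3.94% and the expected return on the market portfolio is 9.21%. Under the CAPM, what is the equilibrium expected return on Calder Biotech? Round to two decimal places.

β = Cov(R_i, R_m) / Var(R_m) = 0.03202 / 0.01949 = 1.6429
MRP = 9.21% − 3.94% = 5.27%
E(R) = R_f + β × MRP = 3.94% + 1.6429 × 5.27% = 12.60%

12.60%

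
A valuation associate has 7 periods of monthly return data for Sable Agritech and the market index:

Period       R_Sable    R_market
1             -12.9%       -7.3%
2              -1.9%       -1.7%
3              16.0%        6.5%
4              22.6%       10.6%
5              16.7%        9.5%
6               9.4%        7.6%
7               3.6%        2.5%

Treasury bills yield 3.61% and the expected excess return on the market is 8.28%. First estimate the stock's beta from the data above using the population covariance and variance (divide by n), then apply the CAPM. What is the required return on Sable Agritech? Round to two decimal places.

18.79%

Mean R_i = (-12.9 − 1.9 + 16.0 + 22.6 + 16.7 + 9.4 + 3.6) / 7 = 7.6429%
Mean R_m = (-7.3 − 1.7 + 6.5 + 10.6 + 9.5 + 7.6 + 2.5) / 7 = 3.9571%
Σ(R_i − R̄_i)(R_m − R̄_m) = 468.3429  ⇒  Cov = 468.3429 / 7 = 66.9061
Σ(R_m − R̄_m)² = 255.4371  ⇒  Var(R_m) = 255.4371 / 7 = 36.4910
β = Cov / Var(R_m) = 66.9061 / 36.4910 = 1.8335
E(R) = R_f + β × MRP = 3.61% + 1.8335 × 8.28% = 18.79%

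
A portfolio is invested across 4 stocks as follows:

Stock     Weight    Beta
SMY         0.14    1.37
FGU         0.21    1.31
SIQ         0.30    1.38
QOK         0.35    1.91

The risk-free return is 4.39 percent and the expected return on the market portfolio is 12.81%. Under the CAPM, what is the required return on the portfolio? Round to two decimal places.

17.44%

β_P = Σ w_i β_i = 0.14×1.37 + 0.21×1.31 + 0.30×1.38 + 0.35×1.91 = 1.5494
MRP = 12.81% − 4.39% = 8.42%
E(R_P) = R_f + β_P × MRP = 4.39% + 1.5494 × 8.42% = 17.44%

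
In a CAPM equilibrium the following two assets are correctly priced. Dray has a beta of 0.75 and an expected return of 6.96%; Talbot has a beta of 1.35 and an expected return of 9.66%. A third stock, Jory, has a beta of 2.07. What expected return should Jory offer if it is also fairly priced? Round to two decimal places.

MRP (SML slope) = (9.66% − 6.96%) / (1.35 − 0.75) = 2.70% / 0.60 = 4.5000%
R_f (intercept) = 6.96% − 0.75 × 4.5000% = 3.5850%
E(R_Jory) = R_f + β × MRP = 3.5850% + 2.07 × 4.5000% = 12.90%

12.90%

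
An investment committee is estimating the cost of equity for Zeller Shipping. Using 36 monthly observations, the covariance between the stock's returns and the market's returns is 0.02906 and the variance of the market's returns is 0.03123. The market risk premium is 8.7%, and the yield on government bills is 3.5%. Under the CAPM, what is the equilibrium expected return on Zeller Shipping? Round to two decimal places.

β = Cov(R_i, R_m) / Var(R_m) = 0.02906 / 0.03123 = 0.9305
E(R) = R_f + β × MRP = 3.5% + 0.9305 × 8.7% = 11.60%

11.60%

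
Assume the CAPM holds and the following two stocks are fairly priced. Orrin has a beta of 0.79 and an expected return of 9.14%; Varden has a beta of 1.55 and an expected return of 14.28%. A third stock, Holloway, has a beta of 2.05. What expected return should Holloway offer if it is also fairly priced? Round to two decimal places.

MRP (SML slope) = (14.28% − 9.14%) / (1.55 − 0.79) = 5.14% / 0.76 = 6.7632%
R_f (intercept) = 9.14% − 0.79 × 6.7632% = 3.7971%
E(R_Holloway) = R_f + β × MRP = 3.7971% + 2.05 × 6.7632% = 17.66%

17.66%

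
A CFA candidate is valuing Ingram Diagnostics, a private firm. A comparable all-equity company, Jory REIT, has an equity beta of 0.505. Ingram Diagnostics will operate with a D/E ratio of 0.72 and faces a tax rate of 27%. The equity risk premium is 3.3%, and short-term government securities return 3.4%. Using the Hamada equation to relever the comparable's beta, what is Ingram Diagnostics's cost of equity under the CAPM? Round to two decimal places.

β_L = β_U × [1 + (1 − t)(D/E)] = 0.505 × [1 + (1 − 0.27) × 0.72]
    = 0.505 × [1 + 0.73 × 0.72] = 0.505 × 1.5256 = 0.7704
E(R) = R_f + β_L × MRP = 3.4% + 0.7704 × 3.3% = 5.94%

5.94%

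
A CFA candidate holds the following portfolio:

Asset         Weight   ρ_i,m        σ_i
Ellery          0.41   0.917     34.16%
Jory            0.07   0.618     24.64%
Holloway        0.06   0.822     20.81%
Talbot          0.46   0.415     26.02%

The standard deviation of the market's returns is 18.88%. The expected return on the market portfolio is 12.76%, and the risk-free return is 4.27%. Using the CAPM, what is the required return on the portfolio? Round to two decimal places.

13.22%

β_Ellery = 0.917 × 34.16% / 18.88% = 1.6591
β_Jory = 0.618 × 24.64% / 18.88% = 0.8065
β_Holloway = 0.822 × 20.81% / 18.88% = 0.9060
β_Talbot = 0.415 × 26.02% / 18.88% = 0.5719
β_P = Σ w_i β_i = 0.41×1.6591 + 0.07×0.8065 + 0.06×0.9060 + 0.46×0.5719 = 1.0541
MRP = 12.76% − 4.27% = 8.49%
E(R_P) = R_f + β_P × MRP = 4.27% + 1.0541 × 8.49% = 13.22%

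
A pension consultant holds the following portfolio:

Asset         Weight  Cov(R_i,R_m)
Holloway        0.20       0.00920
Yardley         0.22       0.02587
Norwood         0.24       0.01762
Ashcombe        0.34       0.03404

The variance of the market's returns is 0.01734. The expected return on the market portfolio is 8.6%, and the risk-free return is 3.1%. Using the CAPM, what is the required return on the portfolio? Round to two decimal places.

10.50%

β_Holloway = 0.00920 / 0.01734 = 0.5306
β_Yardley = 0.02587 / 0.01734 = 1.4919
β_Norwood = 0.01762 / 0.01734 = 1.0161
β_Ashcombe = 0.03404 / 0.01734 = 1.9631
β_P = Σ w_i β_i = 0.20×0.5306 + 0.22×1.4919 + 0.24×1.0161 + 0.34×1.9631 = 1.3457
MRP = 8.6% − 3.1% = 5.50%
E(R_P) = R_f + β_P × MRP = 3.1% + 1.3457 × 5.5% = 10.50%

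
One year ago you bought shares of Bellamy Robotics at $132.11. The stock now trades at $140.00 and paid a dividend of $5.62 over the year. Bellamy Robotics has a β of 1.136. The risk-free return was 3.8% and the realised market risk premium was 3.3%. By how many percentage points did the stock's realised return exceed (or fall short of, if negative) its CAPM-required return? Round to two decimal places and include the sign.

+2.68%

Realised HPR = (P1 + D1 − P0) / P0 = (140.00 + 5.62 − 132.11) / 132.11 = 13.51 / 132.11 = 10.2263%
CAPM required = R_f + β·MRP = 3.8% + 1.136 × 3.3% = 7.5488%
α = realised − required = 10.2263% − 7.5488% = +2.68%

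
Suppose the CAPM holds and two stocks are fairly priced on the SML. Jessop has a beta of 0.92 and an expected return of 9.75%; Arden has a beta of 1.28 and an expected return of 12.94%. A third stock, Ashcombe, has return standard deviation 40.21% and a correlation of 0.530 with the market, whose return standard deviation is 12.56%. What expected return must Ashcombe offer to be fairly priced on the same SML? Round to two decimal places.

16.63%

MRP = (12.94% − 9.75%) / (1.28 − 0.92) = 8.8611%
R_f = 9.75% − 0.92 × 8.8611% = 1.5978%
β_Ashcombe = ρ·σ_i/σ_m = 0.530 × 40.21 / 12.56 = 1.6968
E(R_Ashcombe) = R_f + β × MRP = 1.5978% + 1.6968 × 8.8611% = 16.63%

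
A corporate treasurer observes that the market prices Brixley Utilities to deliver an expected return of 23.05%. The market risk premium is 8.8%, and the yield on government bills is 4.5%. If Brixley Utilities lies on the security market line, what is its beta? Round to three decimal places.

2.108

β = (E(R) − R_f) / MRP = (23.05% − 4.5%) / 8.8% = 18.55% / 8.8% = 2.108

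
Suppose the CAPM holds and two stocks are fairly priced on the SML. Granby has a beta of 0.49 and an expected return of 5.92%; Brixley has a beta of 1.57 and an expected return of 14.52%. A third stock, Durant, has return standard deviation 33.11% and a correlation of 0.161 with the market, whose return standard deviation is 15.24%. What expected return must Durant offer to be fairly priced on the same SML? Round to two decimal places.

4.80%

MRP = (14.52% − 5.92%) / (1.57 − 0.49) = 7.9630%
R_f = 5.92% − 0.49 × 7.9630% = 2.0181%
β_Durant = ρ·σ_i/σ_m = 0.161 × 33.11 / 15.24 = 0.3498
E(R_Durant) = R_f + β × MRP = 2.0181% + 0.3498 × 7.9630% = 4.80%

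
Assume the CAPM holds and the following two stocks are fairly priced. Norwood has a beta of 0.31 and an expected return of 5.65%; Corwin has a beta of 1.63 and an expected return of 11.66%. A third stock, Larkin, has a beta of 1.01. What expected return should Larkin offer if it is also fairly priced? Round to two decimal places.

MRP (SML slope) = (11.66% − 5.65%) / (1.63 − 0.31) = 6.01% / 1.32 = 4.5530%
R_f (intercept) = 5.65% − 0.31 × 4.5530% = 4.2386%
E(R_Larkin) = R_f + β × MRP = 4.2386% + 1.01 × 4.5530% = 8.84%

8.84%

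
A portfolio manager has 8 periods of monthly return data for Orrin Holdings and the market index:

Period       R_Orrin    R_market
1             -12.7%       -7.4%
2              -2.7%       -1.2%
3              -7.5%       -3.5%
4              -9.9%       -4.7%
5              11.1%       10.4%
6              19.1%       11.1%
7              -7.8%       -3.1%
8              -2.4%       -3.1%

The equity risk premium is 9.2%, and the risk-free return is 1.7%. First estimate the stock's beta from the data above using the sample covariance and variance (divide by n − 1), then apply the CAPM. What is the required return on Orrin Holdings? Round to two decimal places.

15.92%

Mean R_i = (-12.7 − 2.7 − 7.5 − 9.9 + 11.1 + 19.1 − 7.8 − 2.4) / 8 = -1.6000%
Mean R_m = (-7.4 − 1.2 − 3.5 − 4.7 + 10.4 + 11.1 − 3.1 − 3.1) / 8 = -0.1875%
Σ(R_i − R̄_i)(R_m − R̄_m) = 526.6700  ⇒  Cov = 526.6700 / 7 = 75.2386
Σ(R_m − R̄_m)² = 340.8488  ⇒  Var(R_m) = 340.8488 / 7 = 48.6927
β = Cov / Var(R_m) = 75.2386 / 48.6927 = 1.5452
E(R) = R_f + β × MRP = 1.7% + 1.5452 × 9.2% = 15.92%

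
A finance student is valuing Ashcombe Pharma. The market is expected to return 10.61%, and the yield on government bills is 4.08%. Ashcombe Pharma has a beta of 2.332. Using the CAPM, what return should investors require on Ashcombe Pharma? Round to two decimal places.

19.31%

Market risk premium = E(R_m) − R_f = 10.61% − 4.08% = 6.53%
E(R) = R_f + β × MRP = 4.08% + 2.332 × 6.53% = 19.31%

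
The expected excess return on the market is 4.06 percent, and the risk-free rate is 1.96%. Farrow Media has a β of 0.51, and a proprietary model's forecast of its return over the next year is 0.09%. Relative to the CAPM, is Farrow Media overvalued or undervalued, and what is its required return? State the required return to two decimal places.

Required return = R_f + β·MRP = 1.96% + 0.51 × 4.06% = 4.03%
Forecast 0.09% < required 4.03% → the stock plots below the SML → overvalued.

Overvalued; required return 4.03%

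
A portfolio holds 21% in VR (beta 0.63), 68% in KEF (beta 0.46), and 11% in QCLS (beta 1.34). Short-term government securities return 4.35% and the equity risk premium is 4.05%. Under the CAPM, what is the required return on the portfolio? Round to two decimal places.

6.75%

β_P = Σ w_i β_i = 0.21×0.63 + 0.68×0.46 + 0.11×1.34 = 0.5925
E(R_P) = R_f + β_P × MRP = 4.35% + 0.5925 × 4.05% = 6.75%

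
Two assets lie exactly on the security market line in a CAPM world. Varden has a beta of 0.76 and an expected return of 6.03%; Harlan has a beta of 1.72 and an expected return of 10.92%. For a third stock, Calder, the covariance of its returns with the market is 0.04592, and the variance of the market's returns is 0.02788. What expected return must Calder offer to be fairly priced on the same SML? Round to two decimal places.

MRP = (10.92% − 6.03%) / (1.72 − 0.76) = 5.0938%
R_f = 6.03% − 0.76 × 5.0938% = 2.1587%
β_Calder = Cov / Var(R_m) = 0.04592 / 0.02788 = 1.6471
E(R_Calder) = R_f + β × MRP = 2.1587% + 1.6471 × 5.0938% = 10.55%

10.55%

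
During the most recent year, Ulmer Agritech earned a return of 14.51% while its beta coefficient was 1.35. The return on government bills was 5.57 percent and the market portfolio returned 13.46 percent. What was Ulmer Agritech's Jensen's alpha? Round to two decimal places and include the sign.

-1.71%

Market excess return = 13.46% − 5.57% = 7.89%
CAPM benchmark = R_f + β(R_m − R_f) = 5.57% + 1.35 × 7.89% = 16.2215%
α = actual − benchmark = 14.51% − 16.2215% = -1.71%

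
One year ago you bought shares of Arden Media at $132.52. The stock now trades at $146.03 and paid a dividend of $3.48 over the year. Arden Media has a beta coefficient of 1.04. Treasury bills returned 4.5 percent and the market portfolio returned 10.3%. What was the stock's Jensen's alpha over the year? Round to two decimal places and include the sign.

+2.29%

Realised HPR = (P1 + D1 − P0) / P0 = (146.03 + 3.48 − 132.52) / 132.52 = 16.99 / 132.52 = 12.8207%
MRP = 10.3% − 4.5% = 5.80%
CAPM required = R_f + β·MRP = 4.5% + 1.04 × 5.8% = 10.5320%
α = realised − required = 12.8207% − 10.5320% = +2.29%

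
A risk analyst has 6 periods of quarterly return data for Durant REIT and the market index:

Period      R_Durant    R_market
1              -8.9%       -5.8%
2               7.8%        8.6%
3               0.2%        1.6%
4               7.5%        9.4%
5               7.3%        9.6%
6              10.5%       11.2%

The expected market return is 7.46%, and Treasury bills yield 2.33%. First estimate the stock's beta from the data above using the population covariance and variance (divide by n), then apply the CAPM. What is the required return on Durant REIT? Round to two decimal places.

Mean R_i = (-8.9 + 7.8 + 0.2 + 7.5 + 7.3 + 10.5) / 6 = 4.0667%
Mean R_m = (-5.8 + 8.6 + 1.6 + 9.4 + 9.6 + 11.2) / 6 = 5.7667%
Σ(R_i − R̄_i)(R_m − R̄_m) = 236.4933  ⇒  Cov = 236.4933 / 6 = 39.4156
Σ(R_m − R̄_m)² = 216.5933  ⇒  Var(R_m) = 216.5933 / 6 = 36.0989
β = Cov / Var(R_m) = 39.4156 / 36.0989 = 1.0919
MRP = 7.46% − 2.33% = 5.13%
E(R) = R_f + β × MRP = 2.33% + 1.0919 × 5.13% = 7.93%

7.93%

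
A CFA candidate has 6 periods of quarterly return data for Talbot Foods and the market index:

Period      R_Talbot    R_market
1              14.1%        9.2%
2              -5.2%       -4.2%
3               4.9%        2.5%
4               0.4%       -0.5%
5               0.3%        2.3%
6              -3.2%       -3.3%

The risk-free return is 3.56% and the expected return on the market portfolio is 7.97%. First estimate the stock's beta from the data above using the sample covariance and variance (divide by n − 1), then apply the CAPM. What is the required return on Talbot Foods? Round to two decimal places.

Mean R_i = (14.1 − 5.2 + 4.9 + 0.4 + 0.3 − 3.2) / 6 = 1.8833%
Mean R_m = (9.2 − 4.2 + 2.5 − 0.5 + 2.3 − 3.3) / 6 = 1.0000%
Σ(R_i − R̄_i)(R_m − R̄_m) = 163.5600  ⇒  Cov = 163.5600 / 5 = 32.7120
Σ(R_m − R̄_m)² = 118.9600  ⇒  Var(R_m) = 118.9600 / 5 = 23.7920
β = Cov / Var(R_m) = 32.7120 / 23.7920 = 1.3749
MRP = 7.97% − 3.56% = 4.41%
E(R) = R_f + β × MRP = 3.56% + 1.3749 × 4.41% = 9.62%

9.62%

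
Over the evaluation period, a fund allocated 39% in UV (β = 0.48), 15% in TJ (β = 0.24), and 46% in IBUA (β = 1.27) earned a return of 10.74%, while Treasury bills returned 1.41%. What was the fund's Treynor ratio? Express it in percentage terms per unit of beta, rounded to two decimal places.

β_P = 0.39×0.48 + 0.15×0.24 + 0.46×1.27 = 0.8074
Treynor = (R_P − R_f) / β_P = (10.74% − 1.41%) / 0.8074 = 9.33% / 0.8074 = 11.56%

11.56%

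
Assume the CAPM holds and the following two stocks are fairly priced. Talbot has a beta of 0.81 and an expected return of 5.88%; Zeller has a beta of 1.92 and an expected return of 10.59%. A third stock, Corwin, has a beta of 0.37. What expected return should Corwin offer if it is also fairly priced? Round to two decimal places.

4.01%

MRP (SML slope) = (10.59% − 5.88%) / (1.92 − 0.81) = 4.71% / 1.11 = 4.2432%
R_f (intercept) = 5.88% − 0.81 × 4.2432% = 2.4430%
E(R_Corwin) = R_f + β × MRP = 2.4430% + 0.37 × 4.2432% = 4.01%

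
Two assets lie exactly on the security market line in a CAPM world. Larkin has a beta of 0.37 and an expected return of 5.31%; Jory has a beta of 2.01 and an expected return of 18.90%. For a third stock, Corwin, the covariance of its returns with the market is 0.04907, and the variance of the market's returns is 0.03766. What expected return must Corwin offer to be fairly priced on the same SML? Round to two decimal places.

13.04%

MRP = (18.90% − 5.31%) / (2.01 − 0.37) = 8.2866%
R_f = 5.31% − 0.37 × 8.2866% = 2.2440%
β_Corwin = Cov / Var(R_m) = 0.04907 / 0.03766 = 1.3030
E(R_Corwin) = R_f + β × MRP = 2.2440% + 1.3030 × 8.2866% = 13.04%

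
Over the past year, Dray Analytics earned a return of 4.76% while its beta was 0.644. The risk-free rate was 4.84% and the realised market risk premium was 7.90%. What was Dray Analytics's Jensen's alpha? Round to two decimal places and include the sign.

CAPM benchmark = R_f + β(R_m − R_f) = 4.84% + 0.644 × 7.90% = 9.92760%
α = actual − benchmark = 4.76% − 9.92760% = -5.17%

-5.17%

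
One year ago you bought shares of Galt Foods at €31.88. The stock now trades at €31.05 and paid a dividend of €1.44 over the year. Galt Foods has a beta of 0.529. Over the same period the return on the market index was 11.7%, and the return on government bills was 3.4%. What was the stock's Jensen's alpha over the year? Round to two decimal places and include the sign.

Realised HPR = (P1 + D1 − P0) / P0 = (31.05 + 1.44 − 31.88) / 31.88 = 0.61 / 31.88 = 1.9134%
MRP = 11.7% − 3.4% = 8.30%
CAPM required = R_f + β·MRP = 3.4% + 0.529 × 8.3% = 7.7907%
α = realised − required = 1.9134% − 7.7907% = -5.88%

-5.88%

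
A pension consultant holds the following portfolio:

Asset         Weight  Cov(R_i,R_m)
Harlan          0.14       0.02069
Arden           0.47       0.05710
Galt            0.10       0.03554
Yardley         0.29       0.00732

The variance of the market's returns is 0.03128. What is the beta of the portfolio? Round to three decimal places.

β_Harlan = 0.02069 / 0.03128 = 0.6614
β_Arden = 0.05710 / 0.03128 = 1.8254
β_Galt = 0.03554 / 0.03128 = 1.1362
β_Yardley = 0.00732 / 0.03128 = 0.2340
β_P = Σ w_i β_i = 0.14×0.6614 + 0.47×1.8254 + 0.10×1.1362 + 0.29×0.2340 = 1.1320

1.132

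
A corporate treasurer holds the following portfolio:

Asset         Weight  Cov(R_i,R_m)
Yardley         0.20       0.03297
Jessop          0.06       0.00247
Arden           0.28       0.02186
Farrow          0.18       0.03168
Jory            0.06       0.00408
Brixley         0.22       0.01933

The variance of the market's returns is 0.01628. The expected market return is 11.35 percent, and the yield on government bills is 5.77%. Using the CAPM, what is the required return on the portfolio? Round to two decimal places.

13.67%

β_Yardley = 0.03297 / 0.01628 = 2.0252
β_Jessop = 0.00247 / 0.01628 = 0.1517
β_Arden = 0.02186 / 0.01628 = 1.3428
β_Farrow = 0.03168 / 0.01628 = 1.9459
β_Jory = 0.00408 / 0.01628 = 0.2506
β_Brixley = 0.01933 / 0.01628 = 1.1873
β_P = Σ w_i β_i = 0.20×2.0252 + 0.06×0.1517 + 0.28×1.3428 + 0.18×1.9459 + 0.06×0.2506 + 0.22×1.1873 = 1.4166
MRP = 11.35% − 5.77% = 5.58%
E(R_P) = R_f + β_P × MRP = 5.77% + 1.4166 × 5.58% = 13.67%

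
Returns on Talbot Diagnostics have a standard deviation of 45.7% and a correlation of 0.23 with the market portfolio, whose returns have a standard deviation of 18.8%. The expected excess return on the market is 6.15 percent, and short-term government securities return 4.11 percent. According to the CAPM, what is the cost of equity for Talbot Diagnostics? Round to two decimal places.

β = ρ × σ_i / σ_m = 0.23 × 45.7% / 18.8% = 0.5591
E(R) = 4.11% + 0.5591 × 6.15% = 7.55%

7.55%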